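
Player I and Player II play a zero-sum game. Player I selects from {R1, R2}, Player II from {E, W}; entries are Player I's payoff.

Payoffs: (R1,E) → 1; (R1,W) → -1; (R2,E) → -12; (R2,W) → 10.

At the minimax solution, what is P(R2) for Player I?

Row minima: R1 → -1, R2 → -12; maximin = -1.
Column maxima: E → 1, W → 10; minimax = 1.
-1 ≠ 1, so there is no saddle point; optimal play is mixed.
Let Player I play R1 with probability p. Expected payoff against E: 1p + (-12)(1−p) = 13p − 12; against W: (-1)p + 10(1−p) = −11p + 10.
Setting these equal: 13p − 12 = −11p + 10 ⇒ 24p = 22 ⇒ p = 11/12, and the value is (13)·(11/12) − 12 = -1/12.
For Player II: with q = P(E), equating R1's and R2's payoffs gives 2q − 1 = −22q + 10 ⇒ q = 11/24.

1/12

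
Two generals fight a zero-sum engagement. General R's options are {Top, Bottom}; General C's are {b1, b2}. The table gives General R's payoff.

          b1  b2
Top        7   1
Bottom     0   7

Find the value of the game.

49/13

Row minima: Top → 1, Bottom → 0; maximin = 1.
Column maxima: b1 → 7, b2 → 7; minimax = 7.
1 ≠ 7, so there is no saddle point; optimal play is mixed.
Let General R play Top with probability p. Expected payoff against b1: 7p + 0(1−p) = 7p; against b2: 1p + 7(1−p) = −6p + 7.
Setting these equal: 7p = −6p + 7 ⇒ 13p = 7 ⇒ p = 7/13, and the value is (7)·(7/13) = 49/13.
For General C: with q = P(b1), equating Top's and Bottom's payoffs gives 6q + 1 = −7q + 7 ⇒ q = 6/13.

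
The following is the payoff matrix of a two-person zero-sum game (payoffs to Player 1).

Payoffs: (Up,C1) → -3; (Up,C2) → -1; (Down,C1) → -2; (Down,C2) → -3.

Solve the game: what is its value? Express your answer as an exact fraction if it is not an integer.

-7/3

Row minima: Up → -3, Down → -3; maximin = -3.
Column maxima: C1 → -2, C2 → -1; minimax = -2.
-3 ≠ -2, so there is no saddle point; optimal play is mixed.
Let Player 1 play Up with probability p. Expected payoff against C1: (-3)p + (-2)(1−p) = −p − 2; against C2: (-1)p + (-3)(1−p) = 2p − 3.
Setting these equal: −p − 2 = 2p − 3 ⇒ −3p = -1 ⇒ p = 1/3, and the value is (-1)·(1/3) − 2 = -7/3.
For Player 2: with q = P(C1), equating Up's and Down's payoffs gives −2q − 1 = q − 3 ⇒ q = 2/3.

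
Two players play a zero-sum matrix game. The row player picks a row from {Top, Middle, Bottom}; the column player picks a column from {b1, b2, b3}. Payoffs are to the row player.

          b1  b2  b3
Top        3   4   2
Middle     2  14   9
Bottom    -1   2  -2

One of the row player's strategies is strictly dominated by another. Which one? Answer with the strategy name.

Top gives a strictly higher payoff than Bottom against every column: 3 > -1, 4 > 2, 2 > -2.
So Bottom is strictly dominated and the row player never plays it.

Bottom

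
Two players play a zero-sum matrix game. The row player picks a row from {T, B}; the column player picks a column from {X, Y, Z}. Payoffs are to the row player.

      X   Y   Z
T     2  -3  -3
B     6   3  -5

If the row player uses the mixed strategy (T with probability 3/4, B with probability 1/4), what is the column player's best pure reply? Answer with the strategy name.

Z

If the column player plays X, the row player's expected payoff is (3/4)·2 + (1/4)·6 = 3.
If the column player plays Y, the row player's expected payoff is (3/4)·(-3) + (1/4)·3 = -3/2.
If the column player plays Z, the row player's expected payoff is (3/4)·(-3) + (1/4)·(-5) = -7/2.
The column player minimizes the row player's payoff; the smallest is -7/2, so the best response is Z.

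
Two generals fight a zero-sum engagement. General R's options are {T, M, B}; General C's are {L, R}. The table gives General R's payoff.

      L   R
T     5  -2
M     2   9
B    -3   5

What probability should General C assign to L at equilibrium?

11/14

Row minima: T → -2, M → 2, B → -3; maximin = 2.
Column maxima: L → 5, R → 9; minimax = 5.
2 ≠ 5, so there is no saddle point; optimal play is mixed.
B is strictly dominated by M, so General R never plays it.
On the remaining 2×2 (T, M vs L, R):
Let General R play T with probability p. Expected payoff against L: 5p + 2(1−p) = 3p + 2; against R: (-2)p + 9(1−p) = −11p + 9.
Setting these equal: 3p + 2 = −11p + 9 ⇒ 14p = 7 ⇒ p = 1/2, and the value is (3)·(1/2) + 2 = 7/2.
For General C: with q = P(L), equating T's and M's payoffs gives 7q − 2 = −7q + 9 ⇒ q = 11/14.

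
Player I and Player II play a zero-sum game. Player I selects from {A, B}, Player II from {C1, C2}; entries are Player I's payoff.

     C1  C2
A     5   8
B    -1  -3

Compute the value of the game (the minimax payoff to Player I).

5

Row minima: A → 5, B → -3; maximin = 5.
Column maxima: C1 → 5, C2 → 8; minimax = 5.
Since maximin = minimax = 5, there is a saddle point and the value is 5.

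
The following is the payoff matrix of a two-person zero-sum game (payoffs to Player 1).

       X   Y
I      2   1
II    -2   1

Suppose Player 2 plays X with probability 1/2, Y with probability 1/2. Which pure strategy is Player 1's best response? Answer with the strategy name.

I

Expected payoff of I: (1/2)·2 + (1/2)·1 = 3/2.
Expected payoff of II: (1/2)·(-2) + (1/2)·1 = -1/2.
The largest is 3/2, so Player 1's best response is I.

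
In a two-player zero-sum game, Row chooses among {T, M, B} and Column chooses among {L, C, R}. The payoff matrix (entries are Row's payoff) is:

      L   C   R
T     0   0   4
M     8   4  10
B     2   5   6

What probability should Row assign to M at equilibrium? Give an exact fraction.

Row minima: T → 0, M → 4, B → 2; maximin = 4.
Column maxima: L → 8, C → 5, R → 10; minimax = 5.
4 ≠ 5, so there is no saddle point; optimal play is mixed.
T is strictly dominated by M, so Row never plays it.
R is strictly dominated by L (it gives Row strictly more in every row), so Column never plays it.
On the remaining 2×2 (M, B vs L, C):
Let Row play M with probability p. Expected payoff against L: 8p + 2(1−p) = 6p + 2; against C: 4p + 5(1−p) = −p + 5.
Setting these equal: 6p + 2 = −p + 5 ⇒ 7p = 3 ⇒ p = 3/7, and the value is (6)·(3/7) + 2 = 32/7.
For Column: with q = P(L), equating M's and B's payoffs gives 4q + 4 = −3q + 5 ⇒ q = 1/7.

3/7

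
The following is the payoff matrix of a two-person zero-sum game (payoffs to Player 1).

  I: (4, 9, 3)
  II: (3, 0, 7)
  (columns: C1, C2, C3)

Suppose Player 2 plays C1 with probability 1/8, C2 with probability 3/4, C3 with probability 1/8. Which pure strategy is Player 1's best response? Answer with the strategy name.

Expected payoff of I: (1/8)·4 + (3/4)·9 + (1/8)·3 = 61/8.
Expected payoff of II: (1/8)·3 + (3/4)·0 + (1/8)·7 = 5/4.
The largest is 61/8, so Player 1's best response is I.

I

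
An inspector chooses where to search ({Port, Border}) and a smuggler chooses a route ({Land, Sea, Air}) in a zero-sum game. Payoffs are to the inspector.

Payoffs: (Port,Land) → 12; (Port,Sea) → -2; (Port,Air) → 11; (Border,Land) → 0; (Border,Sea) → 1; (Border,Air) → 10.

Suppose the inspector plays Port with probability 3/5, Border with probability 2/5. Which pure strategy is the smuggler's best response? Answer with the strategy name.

Sea

If the smuggler plays Land, the inspector's expected payoff is (3/5)·12 + (2/5)·0 = 36/5.
If the smuggler plays Sea, the inspector's expected payoff is (3/5)·(-2) + (2/5)·1 = -4/5.
If the smuggler plays Air, the inspector's expected payoff is (3/5)·11 + (2/5)·10 = 53/5.
The smuggler minimizes the inspector's payoff; the smallest is -4/5, so the best response is Sea.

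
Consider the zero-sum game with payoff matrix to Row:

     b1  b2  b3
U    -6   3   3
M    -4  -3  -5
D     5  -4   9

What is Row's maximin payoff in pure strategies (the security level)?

Row minima: U → -6, M → -5, D → -4.
The best of these is -4.

-4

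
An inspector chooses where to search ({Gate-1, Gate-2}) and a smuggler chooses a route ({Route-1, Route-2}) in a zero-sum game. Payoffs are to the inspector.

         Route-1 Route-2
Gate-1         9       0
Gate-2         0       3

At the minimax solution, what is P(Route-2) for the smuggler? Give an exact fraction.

Row minima: Gate-1 → 0, Gate-2 → 0; maximin = 0.
Column maxima: Route-1 → 9, Route-2 → 3; minimax = 3.
0 ≠ 3, so there is no saddle point; optimal play is mixed.
Let the inspector play Gate-1 with probability p. Expected payoff against Route-1: 9p + 0(1−p) = 9p; against Route-2: 0p + 3(1−p) = −3p + 3.
Setting these equal: 9p = −3p + 3 ⇒ 12p = 3 ⇒ p = 1/4, and the value is (9)·(1/4) = 9/4.
For the smuggler: with q = P(Route-1), equating Gate-1's and Gate-2's payoffs gives 9q = −3q + 3 ⇒ q = 1/4.

3/4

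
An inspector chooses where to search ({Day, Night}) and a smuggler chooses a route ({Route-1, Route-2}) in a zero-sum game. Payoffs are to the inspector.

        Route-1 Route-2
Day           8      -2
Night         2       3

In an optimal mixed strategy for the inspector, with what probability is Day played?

1/11

Row minima: Day → -2, Night → 2; maximin = 2.
Column maxima: Route-1 → 8, Route-2 → 3; minimax = 3.
2 ≠ 3, so there is no saddle point; optimal play is mixed.
Let the inspector play Day with probability p. Expected payoff against Route-1: 8p + 2(1−p) = 6p + 2; against Route-2: (-2)p + 3(1−p) = −5p + 3.
Setting these equal: 6p + 2 = −5p + 3 ⇒ 11p = 1 ⇒ p = 1/11, and the value is (6)·(1/11) + 2 = 28/11.
For the smuggler: with q = P(Route-1), equating Day's and Night's payoffs gives 10q − 2 = −q + 3 ⇒ q = 5/11.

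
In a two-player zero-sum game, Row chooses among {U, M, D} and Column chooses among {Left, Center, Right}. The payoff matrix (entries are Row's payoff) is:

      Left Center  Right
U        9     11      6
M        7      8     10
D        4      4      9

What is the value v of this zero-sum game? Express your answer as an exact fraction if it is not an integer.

8

Row minima: U → 6, M → 7, D → 4; maximin = 7.
Column maxima: Left → 9, Center → 11, Right → 10; minimax = 9.
7 ≠ 9, so there is no saddle point; optimal play is mixed.
D is strictly dominated by M, so Row never plays it.
With D eliminated, Center is strictly dominated by Left (it gives Row strictly more in every remaining row), so Column never plays it.
On the remaining 2×2 (U, M vs Left, Right):
Let Row play U with probability p. Expected payoff against Left: 9p + 7(1−p) = 2p + 7; against Right: 6p + 10(1−p) = −4p + 10.
Setting these equal: 2p + 7 = −4p + 10 ⇒ 6p = 3 ⇒ p = 1/2, and the value is (2)·(1/2) + 7 = 8.
For Column: with q = P(Left), equating U's and M's payoffs gives 3q + 6 = −3q + 10 ⇒ q = 2/3.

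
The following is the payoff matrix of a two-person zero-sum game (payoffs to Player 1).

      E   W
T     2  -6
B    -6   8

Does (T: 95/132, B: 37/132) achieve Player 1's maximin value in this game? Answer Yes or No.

No

Against E this mix gives (95/132)·2 + (37/132)·(-6) = -8/33.
Against W this mix gives (95/132)·(-6) + (37/132)·8 = -137/66.
Player 2 will play W, holding Player 1 to -137/66. Shifting weight toward the row that does better against W would raise this floor (the equalizing mix achieves -10/11 against both W and E), so the proposed strategy is not optimal.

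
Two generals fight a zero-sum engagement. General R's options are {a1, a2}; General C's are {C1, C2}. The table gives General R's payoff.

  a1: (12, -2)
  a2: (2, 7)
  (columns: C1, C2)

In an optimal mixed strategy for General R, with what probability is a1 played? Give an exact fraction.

5/19

Row minima: a1 → -2, a2 → 2; maximin = 2.
Column maxima: C1 → 12, C2 → 7; minimax = 7.
2 ≠ 7, so there is no saddle point; optimal play is mixed.
Let General R play a1 with probability p. Expected payoff against C1: 12p + 2(1−p) = 10p + 2; against C2: (-2)p + 7(1−p) = −9p + 7.
Setting these equal: 10p + 2 = −9p + 7 ⇒ 19p = 5 ⇒ p = 5/19, and the value is (10)·(5/19) + 2 = 88/19.
For General C: with q = P(C1), equating a1's and a2's payoffs gives 14q − 2 = −5q + 7 ⇒ q = 9/19.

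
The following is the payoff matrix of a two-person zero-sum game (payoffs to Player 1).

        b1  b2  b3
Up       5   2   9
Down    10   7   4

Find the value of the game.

Row minima: Up → 2, Down → 4; maximin = 4.
Column maxima: b1 → 10, b2 → 7, b3 → 9; minimax = 7.
4 ≠ 7, so there is no saddle point; optimal play is mixed.
b1 is strictly dominated by b2 (it gives Player 1 strictly more in every row), so Player 2 never plays it.
On the remaining 2×2 (Up, Down vs b2, b3):
Let Player 1 play Up with probability p. Expected payoff against b2: 2p + 7(1−p) = −5p + 7; against b3: 9p + 4(1−p) = 5p + 4.
Setting these equal: −5p + 7 = 5p + 4 ⇒ −10p = -3 ⇒ p = 3/10, and the value is (-5)·(3/10) + 7 = 11/2.
For Player 2: with q = P(b2), equating Up's and Down's payoffs gives −7q + 9 = 3q + 4 ⇒ q = 1/2.

11/2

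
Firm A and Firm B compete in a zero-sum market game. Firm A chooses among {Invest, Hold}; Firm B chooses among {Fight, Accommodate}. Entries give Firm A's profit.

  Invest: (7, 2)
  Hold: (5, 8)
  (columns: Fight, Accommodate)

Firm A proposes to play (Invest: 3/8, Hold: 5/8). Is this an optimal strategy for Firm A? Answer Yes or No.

Yes

Against Fight this mix gives (3/8)·7 + (5/8)·5 = 23/4.
Against Accommodate this mix gives (3/8)·2 + (5/8)·8 = 23/4.
All of Firm B's active replies (Fight, Accommodate) yield 23/4, and no column does worse for Firm A. The mix makes Firm B indifferent and guarantees 23/4, so it is optimal.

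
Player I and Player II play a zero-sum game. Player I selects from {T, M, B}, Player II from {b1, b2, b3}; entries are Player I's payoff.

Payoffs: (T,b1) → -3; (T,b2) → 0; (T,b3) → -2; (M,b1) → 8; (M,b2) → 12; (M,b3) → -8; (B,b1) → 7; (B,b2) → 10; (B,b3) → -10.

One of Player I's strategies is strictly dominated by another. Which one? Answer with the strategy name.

B

M gives a strictly higher payoff than B against every column: 8 > 7, 12 > 10, -8 > -10.
So B is strictly dominated and Player I never plays it.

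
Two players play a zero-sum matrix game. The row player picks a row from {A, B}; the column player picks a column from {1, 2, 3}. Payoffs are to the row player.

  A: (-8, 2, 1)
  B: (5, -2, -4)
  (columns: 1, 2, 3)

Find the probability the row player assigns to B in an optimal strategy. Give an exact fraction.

1/2

Row minima: A → -8, B → -4; maximin = -4.
Column maxima: 1 → 5, 2 → 2, 3 → 1; minimax = 1.
-4 ≠ 1, so there is no saddle point; optimal play is mixed.
2 is strictly dominated by 3 (it gives the row player strictly more in every row), so the column player never plays it.
On the remaining 2×2 (A, B vs 1, 3):
Let the row player play A with probability p. Expected payoff against 1: (-8)p + 5(1−p) = −13p + 5; against 3: 1p + (-4)(1−p) = 5p − 4.
Setting these equal: −13p + 5 = 5p − 4 ⇒ −18p = -9 ⇒ p = 1/2, and the value is (-13)·(1/2) + 5 = -3/2.
For the column player: with q = P(1), equating A's and B's payoffs gives −9q + 1 = 9q − 4 ⇒ q = 5/18.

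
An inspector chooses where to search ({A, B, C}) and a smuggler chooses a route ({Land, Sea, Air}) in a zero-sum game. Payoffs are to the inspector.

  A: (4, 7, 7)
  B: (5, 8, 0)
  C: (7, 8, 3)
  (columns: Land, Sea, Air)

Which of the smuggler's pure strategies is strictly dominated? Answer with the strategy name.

Sea

Land holds the inspector's payoff strictly below Sea in every row: 4 < 7, 5 < 8, 7 < 8.
So Sea is strictly dominated for the smuggler.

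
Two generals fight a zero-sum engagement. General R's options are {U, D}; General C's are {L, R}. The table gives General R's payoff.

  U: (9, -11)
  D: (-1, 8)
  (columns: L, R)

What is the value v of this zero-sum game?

Row minima: U → -11, D → -1; maximin = -1.
Column maxima: L → 9, R → 8; minimax = 8.
-1 ≠ 8, so there is no saddle point; optimal play is mixed.
Let General R play U with probability p. Expected payoff against L: 9p + (-1)(1−p) = 10p − 1; against R: (-11)p + 8(1−p) = −19p + 8.
Setting these equal: 10p − 1 = −19p + 8 ⇒ 29p = 9 ⇒ p = 9/29, and the value is (10)·(9/29) − 1 = 61/29.
For General C: with q = P(L), equating U's and D's payoffs gives 20q − 11 = −9q + 8 ⇒ q = 19/29.

61/29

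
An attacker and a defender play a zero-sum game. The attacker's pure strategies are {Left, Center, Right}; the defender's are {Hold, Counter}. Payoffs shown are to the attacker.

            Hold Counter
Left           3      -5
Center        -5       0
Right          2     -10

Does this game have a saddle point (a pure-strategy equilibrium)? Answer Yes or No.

No

Row minima: Left → -5, Center → -5, Right → -10; maximin = -5.
Column maxima: Hold → 3, Counter → 0; minimax = 0.
-5 ≠ 0, so no pure-strategy equilibrium exists.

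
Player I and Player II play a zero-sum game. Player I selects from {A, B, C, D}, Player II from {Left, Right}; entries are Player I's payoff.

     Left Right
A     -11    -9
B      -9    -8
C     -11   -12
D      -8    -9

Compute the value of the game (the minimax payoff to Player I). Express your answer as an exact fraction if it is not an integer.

Row minima: A → -11, B → -9, C → -12, D → -9; maximin = -9.
Column maxima: Left → -8, Right → -8; minimax = -8.
-9 ≠ -8, so there is no saddle point; optimal play is mixed.
A is strictly dominated by B, so Player I never plays it.
C is strictly dominated by B, so Player I never plays it.
On the remaining 2×2 (B, D vs Left, Right):
Let Player I play B with probability p. Expected payoff against Left: (-9)p + (-8)(1−p) = −p − 8; against Right: (-8)p + (-9)(1−p) = p − 9.
Setting these equal: −p − 8 = p − 9 ⇒ −2p = -1 ⇒ p = 1/2, and the value is (-1)·(1/2) − 8 = -17/2.
For Player II: with q = P(Left), equating B's and D's payoffs gives −q − 8 = q − 9 ⇒ q = 1/2.

-17/2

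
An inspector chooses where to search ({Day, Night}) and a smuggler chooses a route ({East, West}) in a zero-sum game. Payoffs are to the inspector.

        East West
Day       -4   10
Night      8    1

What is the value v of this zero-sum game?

4

Row minima: Day → -4, Night → 1; maximin = 1.
Column maxima: East → 8, West → 10; minimax = 8.
1 ≠ 8, so there is no saddle point; optimal play is mixed.
Let the inspector play Day with probability p. Expected payoff against East: (-4)p + 8(1−p) = −12p + 8; against West: 10p + 1(1−p) = 9p + 1.
Setting these equal: −12p + 8 = 9p + 1 ⇒ −21p = -7 ⇒ p = 1/3, and the value is (-12)·(1/3) + 8 = 4.
For the smuggler: with q = P(East), equating Day's and Night's payoffs gives −14q + 10 = 7q + 1 ⇒ q = 3/7.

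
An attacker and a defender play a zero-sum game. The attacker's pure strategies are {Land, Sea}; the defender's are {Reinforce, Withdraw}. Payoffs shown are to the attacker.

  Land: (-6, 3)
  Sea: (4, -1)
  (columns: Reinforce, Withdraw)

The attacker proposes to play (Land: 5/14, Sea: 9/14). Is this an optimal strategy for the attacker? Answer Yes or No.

Against Reinforce this mix gives (5/14)·(-6) + (9/14)·4 = 3/7.
Against Withdraw this mix gives (5/14)·3 + (9/14)·(-1) = 3/7.
All of the defender's active replies (Reinforce, Withdraw) yield 3/7, and no column does worse for the attacker. The mix makes the defender indifferent and guarantees 3/7, so it is optimal.

Yes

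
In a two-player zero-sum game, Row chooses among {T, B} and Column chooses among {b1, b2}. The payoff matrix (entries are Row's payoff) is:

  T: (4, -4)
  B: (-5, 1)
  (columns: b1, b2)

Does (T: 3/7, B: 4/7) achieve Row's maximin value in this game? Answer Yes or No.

Against b1 this mix gives (3/7)·4 + (4/7)·(-5) = -8/7.
Against b2 this mix gives (3/7)·(-4) + (4/7)·1 = -8/7.
All of Column's active replies (b1, b2) yield -8/7, and no column does worse for Row. The mix makes Column indifferent and guarantees -8/7, so it is optimal.

Yes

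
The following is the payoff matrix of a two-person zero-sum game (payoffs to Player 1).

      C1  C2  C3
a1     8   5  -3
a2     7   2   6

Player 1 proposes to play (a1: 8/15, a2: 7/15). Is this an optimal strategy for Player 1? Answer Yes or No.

No

Against C1 this mix gives (8/15)·8 + (7/15)·7 = 113/15.
Against C2 this mix gives (8/15)·5 + (7/15)·2 = 18/5.
Against C3 this mix gives (8/15)·(-3) + (7/15)·6 = 6/5.
Player 2 will play C3, holding Player 1 to 6/5. Shifting weight toward the row that does better against C3 would raise this floor (the equalizing mix achieves 3 against both C3 and C2), so the proposed strategy is not optimal.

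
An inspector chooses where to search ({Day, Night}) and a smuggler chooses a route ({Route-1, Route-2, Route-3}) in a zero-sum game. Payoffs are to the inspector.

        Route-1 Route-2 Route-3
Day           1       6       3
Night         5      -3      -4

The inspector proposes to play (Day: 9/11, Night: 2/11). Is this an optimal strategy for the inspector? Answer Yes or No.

Against Route-1 this mix gives (9/11)·1 + (2/11)·5 = 19/11.
Against Route-2 this mix gives (9/11)·6 + (2/11)·(-3) = 48/11.
Against Route-3 this mix gives (9/11)·3 + (2/11)·(-4) = 19/11.
All of the smuggler's active replies (Route-1, Route-3) yield 19/11, and no column does worse for the inspector. The mix makes the smuggler indifferent and guarantees 19/11, so it is optimal.

Yes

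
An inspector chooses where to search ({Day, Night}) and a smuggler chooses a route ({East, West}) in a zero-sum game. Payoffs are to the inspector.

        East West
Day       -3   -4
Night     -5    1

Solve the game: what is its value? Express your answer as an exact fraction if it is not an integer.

Row minima: Day → -4, Night → -5; maximin = -4.
Column maxima: East → -3, West → 1; minimax = -3.
-4 ≠ -3, so there is no saddle point; optimal play is mixed.
Let the inspector play Day with probability p. Expected payoff against East: (-3)p + (-5)(1−p) = 2p − 5; against West: (-4)p + 1(1−p) = −5p + 1.
Setting these equal: 2p − 5 = −5p + 1 ⇒ 7p = 6 ⇒ p = 6/7, and the value is (2)·(6/7) − 5 = -23/7.
For the smuggler: with q = P(East), equating Day's and Night's payoffs gives q − 4 = −6q + 1 ⇒ q = 5/7.

-23/7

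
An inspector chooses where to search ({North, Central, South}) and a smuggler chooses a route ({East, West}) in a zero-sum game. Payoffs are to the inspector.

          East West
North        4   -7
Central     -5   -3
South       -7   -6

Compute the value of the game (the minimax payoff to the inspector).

Row minima: North → -7, Central → -5, South → -7; maximin = -5.
Column maxima: East → 4, West → -3; minimax = -3.
-5 ≠ -3, so there is no saddle point; optimal play is mixed.
South is strictly dominated by Central, so the inspector never plays it.
On the remaining 2×2 (North, Central vs East, West):
Let the inspector play North with probability p. Expected payoff against East: 4p + (-5)(1−p) = 9p − 5; against West: (-7)p + (-3)(1−p) = −4p − 3.
Setting these equal: 9p − 5 = −4p − 3 ⇒ 13p = 2 ⇒ p = 2/13, and the value is (9)·(2/13) − 5 = -47/13.
For the smuggler: with q = P(East), equating North's and Central's payoffs gives 11q − 7 = −2q − 3 ⇒ q = 4/13.

-47/13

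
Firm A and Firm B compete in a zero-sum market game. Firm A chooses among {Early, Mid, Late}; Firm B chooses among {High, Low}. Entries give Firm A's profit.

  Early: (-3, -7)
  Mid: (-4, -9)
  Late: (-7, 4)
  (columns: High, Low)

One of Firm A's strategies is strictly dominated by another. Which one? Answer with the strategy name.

Mid

Early gives a strictly higher payoff than Mid against every column: -3 > -4, -7 > -9.
So Mid is strictly dominated and Firm A never plays it.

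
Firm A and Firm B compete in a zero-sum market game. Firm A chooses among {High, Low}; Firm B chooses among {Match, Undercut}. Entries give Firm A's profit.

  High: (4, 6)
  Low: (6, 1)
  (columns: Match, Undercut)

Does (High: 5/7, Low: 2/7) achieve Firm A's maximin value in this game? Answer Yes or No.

Against Match this mix gives (5/7)·4 + (2/7)·6 = 32/7.
Against Undercut this mix gives (5/7)·6 + (2/7)·1 = 32/7.
All of Firm B's active replies (Match, Undercut) yield 32/7, and no column does worse for Firm A. The mix makes Firm B indifferent and guarantees 32/7, so it is optimal.

Yes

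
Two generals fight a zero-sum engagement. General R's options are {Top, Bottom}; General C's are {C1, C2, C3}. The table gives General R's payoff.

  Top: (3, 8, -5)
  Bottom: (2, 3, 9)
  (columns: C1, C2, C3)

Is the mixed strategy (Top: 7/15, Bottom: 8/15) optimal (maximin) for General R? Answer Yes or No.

Yes

Against C1 this mix gives (7/15)·3 + (8/15)·2 = 37/15.
Against C2 this mix gives (7/15)·8 + (8/15)·3 = 16/3.
Against C3 this mix gives (7/15)·(-5) + (8/15)·9 = 37/15.
All of General C's active replies (C1, C3) yield 37/15, and no column does worse for General R. The mix makes General C indifferent and guarantees 37/15, so it is optimal.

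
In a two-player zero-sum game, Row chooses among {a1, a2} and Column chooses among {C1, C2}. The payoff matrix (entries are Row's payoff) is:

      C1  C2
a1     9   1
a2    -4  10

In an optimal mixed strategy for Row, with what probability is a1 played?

Row minima: a1 → 1, a2 → -4; maximin = 1.
Column maxima: C1 → 9, C2 → 10; minimax = 9.
1 ≠ 9, so there is no saddle point; optimal play is mixed.
Let Row play a1 with probability p. Expected payoff against C1: 9p + (-4)(1−p) = 13p − 4; against C2: 1p + 10(1−p) = −9p + 10.
Setting these equal: 13p − 4 = −9p + 10 ⇒ 22p = 14 ⇒ p = 7/11, and the value is (13)·(7/11) − 4 = 47/11.
For Column: with q = P(C1), equating a1's and a2's payoffs gives 8q + 1 = −14q + 10 ⇒ q = 9/22.

7/11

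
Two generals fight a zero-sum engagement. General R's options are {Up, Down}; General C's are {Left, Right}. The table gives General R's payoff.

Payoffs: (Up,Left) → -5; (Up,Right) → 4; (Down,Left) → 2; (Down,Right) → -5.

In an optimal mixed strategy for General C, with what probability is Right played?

7/16

Row minima: Up → -5, Down → -5; maximin = -5.
Column maxima: Left → 2, Right → 4; minimax = 2.
-5 ≠ 2, so there is no saddle point; optimal play is mixed.
Let General R play Up with probability p. Expected payoff against Left: (-5)p + 2(1−p) = −7p + 2; against Right: 4p + (-5)(1−p) = 9p − 5.
Setting these equal: −7p + 2 = 9p − 5 ⇒ −16p = -7 ⇒ p = 7/16, and the value is (-7)·(7/16) + 2 = -17/16.
For General C: with q = P(Left), equating Up's and Down's payoffs gives −9q + 4 = 7q − 5 ⇒ q = 9/16.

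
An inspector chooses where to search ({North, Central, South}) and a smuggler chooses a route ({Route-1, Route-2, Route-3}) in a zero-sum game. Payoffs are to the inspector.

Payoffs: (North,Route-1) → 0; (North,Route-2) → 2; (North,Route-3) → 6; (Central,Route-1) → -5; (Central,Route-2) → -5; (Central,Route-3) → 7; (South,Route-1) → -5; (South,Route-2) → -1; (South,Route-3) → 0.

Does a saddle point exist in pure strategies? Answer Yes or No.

Yes

Row minima: North → 0, Central → -5, South → -5; maximin = 0.
Column maxima: Route-1 → 0, Route-2 → 2, Route-3 → 7; minimax = 0.
maximin = minimax = 0, so a saddle point exists.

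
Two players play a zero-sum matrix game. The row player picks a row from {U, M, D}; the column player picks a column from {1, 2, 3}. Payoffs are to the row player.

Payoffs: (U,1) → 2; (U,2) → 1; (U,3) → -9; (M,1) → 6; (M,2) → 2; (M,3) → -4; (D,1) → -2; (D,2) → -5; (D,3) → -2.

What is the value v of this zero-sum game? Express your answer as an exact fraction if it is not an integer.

-8/3

Row minima: U → -9, M → -4, D → -5; maximin = -4.
Column maxima: 1 → 6, 2 → 2, 3 → -2; minimax = -2.
-4 ≠ -2, so there is no saddle point; optimal play is mixed.
U is strictly dominated by M, so the row player never plays it.
1 is strictly dominated by 2 (it gives the row player strictly more in every row), so the column player never plays it.
On the remaining 2×2 (M, D vs 2, 3):
Let the row player play M with probability p. Expected payoff against 2: 2p + (-5)(1−p) = 7p − 5; against 3: (-4)p + (-2)(1−p) = −2p − 2.
Setting these equal: 7p − 5 = −2p − 2 ⇒ 9p = 3 ⇒ p = 1/3, and the value is (7)·(1/3) − 5 = -8/3.
For the column player: with q = P(2), equating M's and D's payoffs gives 6q − 4 = −3q − 2 ⇒ q = 2/9.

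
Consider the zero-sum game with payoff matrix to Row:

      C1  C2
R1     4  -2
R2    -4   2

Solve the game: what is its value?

Row minima: R1 → -2, R2 → -4; maximin = -2.
Column maxima: C1 → 4, C2 → 2; minimax = 2.
-2 ≠ 2, so there is no saddle point; optimal play is mixed.
Let Row play R1 with probability p. Expected payoff against C1: 4p + (-4)(1−p) = 8p − 4; against C2: (-2)p + 2(1−p) = −4p + 2.
Setting these equal: 8p − 4 = −4p + 2 ⇒ 12p = 6 ⇒ p = 1/2, and the value is (8)·(1/2) − 4 = 0.
For Column: with q = P(C1), equating R1's and R2's payoffs gives 6q − 2 = −6q + 2 ⇒ q = 1/3.

0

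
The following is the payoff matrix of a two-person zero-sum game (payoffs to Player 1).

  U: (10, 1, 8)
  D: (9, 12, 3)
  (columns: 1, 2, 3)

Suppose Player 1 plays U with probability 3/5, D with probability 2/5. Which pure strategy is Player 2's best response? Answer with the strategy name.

If Player 2 plays 1, Player 1's expected payoff is (3/5)·10 + (2/5)·9 = 48/5.
If Player 2 plays 2, Player 1's expected payoff is (3/5)·1 + (2/5)·12 = 27/5.
If Player 2 plays 3, Player 1's expected payoff is (3/5)·8 + (2/5)·3 = 6.
Player 2 minimizes Player 1's payoff; the smallest is 27/5, so the best response is 2.

2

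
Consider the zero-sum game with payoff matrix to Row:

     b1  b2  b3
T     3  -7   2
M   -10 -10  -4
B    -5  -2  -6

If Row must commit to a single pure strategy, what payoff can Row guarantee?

-6

Row minima: T → -7, M → -10, B → -6.
The best of these is -6.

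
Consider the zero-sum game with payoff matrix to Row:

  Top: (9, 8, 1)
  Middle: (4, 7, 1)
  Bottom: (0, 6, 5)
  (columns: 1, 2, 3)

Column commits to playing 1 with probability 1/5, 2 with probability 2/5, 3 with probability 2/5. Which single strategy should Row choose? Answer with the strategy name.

Expected payoff of Top: (1/5)·9 + (2/5)·8 + (2/5)·1 = 27/5.
Expected payoff of Middle: (1/5)·4 + (2/5)·7 + (2/5)·1 = 4.
Expected payoff of Bottom: (1/5)·0 + (2/5)·6 + (2/5)·5 = 22/5.
The largest is 27/5, so Row's best response is Top.

Top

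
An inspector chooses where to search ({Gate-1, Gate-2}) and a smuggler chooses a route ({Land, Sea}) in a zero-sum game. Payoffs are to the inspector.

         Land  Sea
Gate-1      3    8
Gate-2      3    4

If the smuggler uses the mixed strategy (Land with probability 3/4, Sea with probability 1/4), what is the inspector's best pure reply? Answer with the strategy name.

Expected payoff of Gate-1: (3/4)·3 + (1/4)·8 = 17/4.
Expected payoff of Gate-2: (3/4)·3 + (1/4)·4 = 13/4.
The largest is 17/4, so the inspector's best response is Gate-1.

Gate-1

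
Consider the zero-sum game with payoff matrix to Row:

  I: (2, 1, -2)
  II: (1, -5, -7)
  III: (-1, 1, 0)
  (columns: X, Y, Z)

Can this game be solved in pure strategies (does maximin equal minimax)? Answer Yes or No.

Row minima: I → -2, II → -7, III → -1; maximin = -1.
Column maxima: X → 2, Y → 1, Z → 0; minimax = 0.
-1 ≠ 0, so no pure-strategy equilibrium exists.

No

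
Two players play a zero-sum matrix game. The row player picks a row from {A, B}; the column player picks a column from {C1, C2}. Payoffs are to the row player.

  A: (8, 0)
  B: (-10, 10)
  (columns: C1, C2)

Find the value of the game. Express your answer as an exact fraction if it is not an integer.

20/7

Row minima: A → 0, B → -10; maximin = 0.
Column maxima: C1 → 8, C2 → 10; minimax = 8.
0 ≠ 8, so there is no saddle point; optimal play is mixed.
Let the row player play A with probability p. Expected payoff against C1: 8p + (-10)(1−p) = 18p − 10; against C2: 0p + 10(1−p) = −10p + 10.
Setting these equal: 18p − 10 = −10p + 10 ⇒ 28p = 20 ⇒ p = 5/7, and the value is (18)·(5/7) − 10 = 20/7.
For the column player: with q = P(C1), equating A's and B's payoffs gives 8q = −20q + 10 ⇒ q = 5/14.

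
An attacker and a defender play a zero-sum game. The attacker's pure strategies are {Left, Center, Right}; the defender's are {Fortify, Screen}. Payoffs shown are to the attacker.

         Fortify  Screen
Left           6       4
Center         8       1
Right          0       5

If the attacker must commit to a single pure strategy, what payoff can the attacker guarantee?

4

Row minima: Left → 4, Center → 1, Right → 0.
The best of these is 4.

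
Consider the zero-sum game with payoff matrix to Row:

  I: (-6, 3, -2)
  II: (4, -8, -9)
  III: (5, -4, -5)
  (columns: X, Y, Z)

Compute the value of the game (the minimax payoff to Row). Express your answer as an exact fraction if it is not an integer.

-20/7

Row minima: I → -6, II → -9, III → -5; maximin = -5.
Column maxima: X → 5, Y → 3, Z → -2; minimax = -2.
-5 ≠ -2, so there is no saddle point; optimal play is mixed.
II is strictly dominated by III, so Row never plays it.
Y is strictly dominated by Z (it gives Row strictly more in every row), so Column never plays it.
On the remaining 2×2 (I, III vs X, Z):
Let Row play I with probability p. Expected payoff against X: (-6)p + 5(1−p) = −11p + 5; against Z: (-2)p + (-5)(1−p) = 3p − 5.
Setting these equal: −11p + 5 = 3p − 5 ⇒ −14p = -10 ⇒ p = 5/7, and the value is (-11)·(5/7) + 5 = -20/7.
For Column: with q = P(X), equating I's and III's payoffs gives −4q − 2 = 10q − 5 ⇒ q = 3/14.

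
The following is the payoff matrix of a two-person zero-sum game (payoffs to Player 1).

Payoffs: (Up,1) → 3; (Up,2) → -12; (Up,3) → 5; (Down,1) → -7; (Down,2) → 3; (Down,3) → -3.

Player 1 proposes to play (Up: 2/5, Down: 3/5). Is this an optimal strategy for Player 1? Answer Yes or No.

Against 1 this mix gives (2/5)·3 + (3/5)·(-7) = -3.
Against 2 this mix gives (2/5)·(-12) + (3/5)·3 = -3.
Against 3 this mix gives (2/5)·5 + (3/5)·(-3) = 1/5.
All of Player 2's active replies (1, 2) yield -3, and no column does worse for Player 1. The mix makes Player 2 indifferent and guarantees -3, so it is optimal.

Yes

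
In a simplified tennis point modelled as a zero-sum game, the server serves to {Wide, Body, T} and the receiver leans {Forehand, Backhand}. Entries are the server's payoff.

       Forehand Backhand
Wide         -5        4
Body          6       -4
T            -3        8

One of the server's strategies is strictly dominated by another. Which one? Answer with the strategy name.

T gives a strictly higher payoff than Wide against every column: -3 > -5, 8 > 4.
So Wide is strictly dominated and the server never plays it.

Wide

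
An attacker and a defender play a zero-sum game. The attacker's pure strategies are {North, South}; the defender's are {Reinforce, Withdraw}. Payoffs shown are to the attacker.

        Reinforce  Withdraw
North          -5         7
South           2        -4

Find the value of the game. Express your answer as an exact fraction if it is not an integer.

Row minima: North → -5, South → -4; maximin = -4.
Column maxima: Reinforce → 2, Withdraw → 7; minimax = 2.
-4 ≠ 2, so there is no saddle point; optimal play is mixed.
Let the attacker play North with probability p. Expected payoff against Reinforce: (-5)p + 2(1−p) = −7p + 2; against Withdraw: 7p + (-4)(1−p) = 11p − 4.
Setting these equal: −7p + 2 = 11p − 4 ⇒ −18p = -6 ⇒ p = 1/3, and the value is (-7)·(1/3) + 2 = -1/3.
For the defender: with q = P(Reinforce), equating North's and South's payoffs gives −12q + 7 = 6q − 4 ⇒ q = 11/18.

-1/3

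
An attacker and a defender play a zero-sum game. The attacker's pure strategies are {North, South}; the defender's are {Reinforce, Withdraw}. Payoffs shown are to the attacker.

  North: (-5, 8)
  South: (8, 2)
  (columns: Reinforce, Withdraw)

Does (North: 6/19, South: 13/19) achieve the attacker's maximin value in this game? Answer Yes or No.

Yes

Against Reinforce this mix gives (6/19)·(-5) + (13/19)·8 = 74/19.
Against Withdraw this mix gives (6/19)·8 + (13/19)·2 = 74/19.
All of the defender's active replies (Reinforce, Withdraw) yield 74/19, and no column does worse for the attacker. The mix makes the defender indifferent and guarantees 74/19, so it is optimal.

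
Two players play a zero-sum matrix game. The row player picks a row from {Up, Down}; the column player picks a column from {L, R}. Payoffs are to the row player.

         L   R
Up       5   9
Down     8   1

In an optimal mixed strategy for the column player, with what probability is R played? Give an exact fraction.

Row minima: Up → 5, Down → 1; maximin = 5.
Column maxima: L → 8, R → 9; minimax = 8.
5 ≠ 8, so there is no saddle point; optimal play is mixed.
Let the row player play Up with probability p. Expected payoff against L: 5p + 8(1−p) = −3p + 8; against R: 9p + 1(1−p) = 8p + 1.
Setting these equal: −3p + 8 = 8p + 1 ⇒ −11p = -7 ⇒ p = 7/11, and the value is (-3)·(7/11) + 8 = 67/11.
For the column player: with q = P(L), equating Up's and Down's payoffs gives −4q + 9 = 7q + 1 ⇒ q = 8/11.

3/11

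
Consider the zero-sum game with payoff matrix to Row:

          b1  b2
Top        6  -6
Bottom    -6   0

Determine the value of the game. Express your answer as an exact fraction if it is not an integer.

-2

Row minima: Top → -6, Bottom → -6; maximin = -6.
Column maxima: b1 → 6, b2 → 0; minimax = 0.
-6 ≠ 0, so there is no saddle point; optimal play is mixed.
Let Row play Top with probability p. Expected payoff against b1: 6p + (-6)(1−p) = 12p − 6; against b2: (-6)p + 0(1−p) = −6p.
Setting these equal: 12p − 6 = −6p ⇒ 18p = 6 ⇒ p = 1/3, and the value is (12)·(1/3) − 6 = -2.
For Column: with q = P(b1), equating Top's and Bottom's payoffs gives 12q − 6 = −6q ⇒ q = 1/3.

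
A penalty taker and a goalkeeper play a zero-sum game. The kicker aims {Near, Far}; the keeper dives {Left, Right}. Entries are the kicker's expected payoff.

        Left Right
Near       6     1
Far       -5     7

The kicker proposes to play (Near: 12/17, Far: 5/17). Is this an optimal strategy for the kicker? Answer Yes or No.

Against Left this mix gives (12/17)·6 + (5/17)·(-5) = 47/17.
Against Right this mix gives (12/17)·1 + (5/17)·7 = 47/17.
All of the keeper's active replies (Left, Right) yield 47/17, and no column does worse for the kicker. The mix makes the keeper indifferent and guarantees 47/17, so it is optimal.

Yes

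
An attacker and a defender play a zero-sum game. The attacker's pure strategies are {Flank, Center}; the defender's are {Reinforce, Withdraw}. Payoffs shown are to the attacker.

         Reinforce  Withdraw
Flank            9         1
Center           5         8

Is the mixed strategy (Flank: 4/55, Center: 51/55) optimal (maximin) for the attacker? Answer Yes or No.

No

Against Reinforce this mix gives (4/55)·9 + (51/55)·5 = 291/55.
Against Withdraw this mix gives (4/55)·1 + (51/55)·8 = 412/55.
The defender will play Reinforce, holding the attacker to 291/55. Shifting weight toward the row that does better against Reinforce would raise this floor (the equalizing mix achieves 67/11 against both Reinforce and Withdraw), so the proposed strategy is not optimal.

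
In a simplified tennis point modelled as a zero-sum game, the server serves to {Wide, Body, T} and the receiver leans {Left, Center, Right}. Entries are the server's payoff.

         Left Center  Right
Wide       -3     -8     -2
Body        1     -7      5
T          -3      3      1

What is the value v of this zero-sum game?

Row minima: Wide → -8, Body → -7, T → -3; maximin = -3.
Column maxima: Left → 1, Center → 3, Right → 5; minimax = 1.
-3 ≠ 1, so there is no saddle point; optimal play is mixed.
Wide is strictly dominated by Body, so the server never plays it.
Right is strictly dominated by Left (it gives the server strictly more in every row), so the receiver never plays it.
On the remaining 2×2 (Body, T vs Left, Center):
Let the server play Body with probability p. Expected payoff against Left: 1p + (-3)(1−p) = 4p − 3; against Center: (-7)p + 3(1−p) = −10p + 3.
Setting these equal: 4p − 3 = −10p + 3 ⇒ 14p = 6 ⇒ p = 3/7, and the value is (4)·(3/7) − 3 = -9/7.
For the receiver: with q = P(Left), equating Body's and T's payoffs gives 8q − 7 = −6q + 3 ⇒ q = 5/7.

-9/7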